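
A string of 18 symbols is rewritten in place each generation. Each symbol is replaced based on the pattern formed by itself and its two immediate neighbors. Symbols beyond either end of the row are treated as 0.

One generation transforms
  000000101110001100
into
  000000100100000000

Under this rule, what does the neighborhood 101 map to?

0

At position 7 the neighborhood is 101; the next row has 0 there.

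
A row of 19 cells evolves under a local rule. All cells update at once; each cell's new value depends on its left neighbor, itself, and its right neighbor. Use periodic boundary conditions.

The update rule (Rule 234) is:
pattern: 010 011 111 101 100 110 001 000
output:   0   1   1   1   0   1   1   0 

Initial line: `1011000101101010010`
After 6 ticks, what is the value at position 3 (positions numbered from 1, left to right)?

1

0111001011110100101
1111010111111001010
1111101111111010101
1111111111111101011
1111111111111110111
1111111111111111111
position 3 holds 1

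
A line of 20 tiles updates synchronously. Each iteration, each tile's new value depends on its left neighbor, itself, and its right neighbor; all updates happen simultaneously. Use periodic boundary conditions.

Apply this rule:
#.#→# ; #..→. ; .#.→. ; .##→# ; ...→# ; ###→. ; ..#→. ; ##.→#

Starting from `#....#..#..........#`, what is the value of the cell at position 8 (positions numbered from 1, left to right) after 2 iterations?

#.##......########.#
####.####.#......###
position 8 holds #

#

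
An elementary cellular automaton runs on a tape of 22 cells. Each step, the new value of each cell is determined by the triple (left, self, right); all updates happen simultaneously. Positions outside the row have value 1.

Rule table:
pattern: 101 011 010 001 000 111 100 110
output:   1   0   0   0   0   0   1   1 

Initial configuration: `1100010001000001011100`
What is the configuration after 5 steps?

0110001000100000100110
1011000100010000010011
1101100010001000001000
0110110001000100000100
1011011000100010000010

1011011000100010000010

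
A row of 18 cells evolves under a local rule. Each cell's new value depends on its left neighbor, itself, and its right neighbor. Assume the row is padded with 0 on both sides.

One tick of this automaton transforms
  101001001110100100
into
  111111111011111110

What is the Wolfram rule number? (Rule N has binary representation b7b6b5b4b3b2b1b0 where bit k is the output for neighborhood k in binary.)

position 9: 111 → 0  (bit 7 = 0)
position 10: 110 → 1  (bit 6 = 1)
position 1: 101 → 1  (bit 5 = 1)
position 3: 100 → 1  (bit 4 = 1)
position 8: 011 → 1  (bit 3 = 1)
position 0: 010 → 1  (bit 2 = 1)
position 4: 001 → 1  (bit 1 = 1)
position 17: 000 → 0  (bit 0 = 0)
bits b7..b0 = 01111110 = 126

126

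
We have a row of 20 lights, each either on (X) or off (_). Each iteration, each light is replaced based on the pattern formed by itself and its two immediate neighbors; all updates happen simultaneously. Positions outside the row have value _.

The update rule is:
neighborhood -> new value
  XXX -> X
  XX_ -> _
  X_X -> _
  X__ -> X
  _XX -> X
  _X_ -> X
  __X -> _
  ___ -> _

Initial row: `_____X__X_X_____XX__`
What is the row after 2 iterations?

_____X__X_X_X___X_XX

_____XX_X_XX____X_X_
_____X__X_X_X___X_XX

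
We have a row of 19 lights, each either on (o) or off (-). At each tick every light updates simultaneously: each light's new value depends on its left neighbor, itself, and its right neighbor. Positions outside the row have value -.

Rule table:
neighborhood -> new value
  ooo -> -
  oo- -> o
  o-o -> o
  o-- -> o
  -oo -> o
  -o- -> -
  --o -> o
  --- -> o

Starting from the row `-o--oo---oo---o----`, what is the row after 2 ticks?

o-oooooooooooo-oooo
-oo----------ooo--o

-oo----------ooo--o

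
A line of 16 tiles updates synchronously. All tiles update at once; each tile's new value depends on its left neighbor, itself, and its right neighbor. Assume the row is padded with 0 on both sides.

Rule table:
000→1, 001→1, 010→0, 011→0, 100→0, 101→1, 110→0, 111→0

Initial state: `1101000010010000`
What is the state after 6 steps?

step 1: 0010011100100111
step 2: 1100100001001000
step 3: 0001001110010011
step 4: 1110010000100100
step 5: 0000100111001001
step 6: 1111001000010010

1111001000010010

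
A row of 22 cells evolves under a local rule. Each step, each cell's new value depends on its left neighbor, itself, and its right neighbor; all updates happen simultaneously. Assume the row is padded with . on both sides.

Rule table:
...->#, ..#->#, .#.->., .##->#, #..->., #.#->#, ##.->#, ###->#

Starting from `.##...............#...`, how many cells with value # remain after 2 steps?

21

###.##############..##
##################.###
count of #: 21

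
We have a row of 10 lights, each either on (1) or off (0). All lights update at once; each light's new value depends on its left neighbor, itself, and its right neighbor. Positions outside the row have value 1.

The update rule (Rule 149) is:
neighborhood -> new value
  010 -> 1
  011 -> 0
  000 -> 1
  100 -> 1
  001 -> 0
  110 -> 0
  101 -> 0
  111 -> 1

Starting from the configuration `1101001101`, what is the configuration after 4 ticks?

0010100010

1001100000
0100011110
0111001100
0010100010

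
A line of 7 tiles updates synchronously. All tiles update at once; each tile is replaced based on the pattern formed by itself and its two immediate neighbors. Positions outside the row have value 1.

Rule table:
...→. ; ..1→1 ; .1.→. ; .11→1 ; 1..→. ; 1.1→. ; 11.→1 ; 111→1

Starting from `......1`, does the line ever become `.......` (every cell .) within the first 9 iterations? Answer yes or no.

.....11
....111
...1111
..11111
.111111
.111111  (fixed point — unchanged through iteration 9)
iteration 9 is .111111, still not uniform .

no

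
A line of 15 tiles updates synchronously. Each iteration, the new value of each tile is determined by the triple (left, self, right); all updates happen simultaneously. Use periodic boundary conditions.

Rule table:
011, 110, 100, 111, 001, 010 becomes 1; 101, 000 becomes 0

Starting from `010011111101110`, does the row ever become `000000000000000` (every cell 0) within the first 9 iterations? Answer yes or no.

111111111101111
111111111101111  (fixed point — unchanged through iteration 9)
iteration 9 is 111111111101111, still not uniform 0

no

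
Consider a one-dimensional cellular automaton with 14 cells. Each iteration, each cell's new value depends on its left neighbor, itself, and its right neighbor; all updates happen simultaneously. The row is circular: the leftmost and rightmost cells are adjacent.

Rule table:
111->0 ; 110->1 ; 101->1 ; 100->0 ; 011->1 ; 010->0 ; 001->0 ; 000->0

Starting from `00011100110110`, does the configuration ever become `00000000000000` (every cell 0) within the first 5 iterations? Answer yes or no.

00010100111110
00001000100010
00000000000000
all cells are 0 at iteration 3

yes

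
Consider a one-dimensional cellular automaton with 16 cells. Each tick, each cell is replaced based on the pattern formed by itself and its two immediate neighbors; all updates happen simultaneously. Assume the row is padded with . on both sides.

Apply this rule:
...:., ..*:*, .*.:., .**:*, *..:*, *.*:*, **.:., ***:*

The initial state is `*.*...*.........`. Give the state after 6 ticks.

.*.*.*.*........
*.*.*.*.*.......
.*.*.*.*.*......
*.*.*.*.*.*.....
.*.*.*.*.*.*....
*.*.*.*.*.*.*...

*.*.*.*.*.*.*...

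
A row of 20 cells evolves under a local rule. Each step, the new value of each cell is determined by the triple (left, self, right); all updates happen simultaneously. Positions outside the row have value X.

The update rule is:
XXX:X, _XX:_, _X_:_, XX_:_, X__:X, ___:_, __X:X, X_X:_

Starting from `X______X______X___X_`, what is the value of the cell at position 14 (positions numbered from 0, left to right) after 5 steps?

step 1: _X____X_X____X_X_X__
step 2: __X__X___X__X_____XX
step 3: XX_XX_X_X_XX_X___X_X
step 4: X_____________X_X___
step 5: _X___________X___X_X
position 14 holds _

_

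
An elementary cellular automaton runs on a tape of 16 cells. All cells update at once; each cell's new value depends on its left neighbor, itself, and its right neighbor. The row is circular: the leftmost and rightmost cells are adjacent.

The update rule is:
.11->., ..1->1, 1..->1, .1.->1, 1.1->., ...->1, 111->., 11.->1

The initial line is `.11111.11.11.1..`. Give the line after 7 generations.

generation 1: 1....1..1..1.111
generation 2: 111111111111....
generation 3: ...........11111
generation 4: 11111111111....1
generation 5: ..........11111.
generation 6: 1111111111....11
generation 7: .........11111..

.........11111..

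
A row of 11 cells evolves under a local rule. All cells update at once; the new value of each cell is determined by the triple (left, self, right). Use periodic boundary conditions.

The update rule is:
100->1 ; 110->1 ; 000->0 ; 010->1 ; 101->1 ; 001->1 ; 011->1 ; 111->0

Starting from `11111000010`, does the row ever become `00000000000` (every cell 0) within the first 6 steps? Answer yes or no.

no

10001100111
11011111100
11110000111
00011001100
00111111110
01100000011
step 6 is 01100000011, still not uniform 0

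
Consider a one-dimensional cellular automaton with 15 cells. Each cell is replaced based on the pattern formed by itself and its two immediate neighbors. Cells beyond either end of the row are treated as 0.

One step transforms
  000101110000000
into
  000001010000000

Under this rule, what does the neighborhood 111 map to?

0

At position 6 the neighborhood is 111; the next row has 0 there.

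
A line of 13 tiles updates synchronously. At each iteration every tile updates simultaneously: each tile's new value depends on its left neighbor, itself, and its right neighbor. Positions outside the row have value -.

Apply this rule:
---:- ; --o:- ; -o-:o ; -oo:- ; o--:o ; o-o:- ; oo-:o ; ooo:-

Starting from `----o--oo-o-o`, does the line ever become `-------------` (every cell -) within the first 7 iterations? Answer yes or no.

no

iteration 1: ----oo--o-o-o
iteration 2: -----oo-o-o-o
iteration 3: ------o-o-o-o
iteration 4: ------o-o-o-o  (fixed point — unchanged through iteration 7)
iteration 7 is ------o-o-o-o, still not uniform -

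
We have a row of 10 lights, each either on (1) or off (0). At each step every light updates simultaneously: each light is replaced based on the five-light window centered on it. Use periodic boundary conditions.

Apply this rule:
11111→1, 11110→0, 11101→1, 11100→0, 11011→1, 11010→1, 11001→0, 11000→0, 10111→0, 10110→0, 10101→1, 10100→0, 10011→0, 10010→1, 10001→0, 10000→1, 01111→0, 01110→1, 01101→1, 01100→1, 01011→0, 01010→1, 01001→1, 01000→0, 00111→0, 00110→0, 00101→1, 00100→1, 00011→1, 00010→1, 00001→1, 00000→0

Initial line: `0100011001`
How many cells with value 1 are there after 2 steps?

1000101011
0001111001
count of 1: 5

5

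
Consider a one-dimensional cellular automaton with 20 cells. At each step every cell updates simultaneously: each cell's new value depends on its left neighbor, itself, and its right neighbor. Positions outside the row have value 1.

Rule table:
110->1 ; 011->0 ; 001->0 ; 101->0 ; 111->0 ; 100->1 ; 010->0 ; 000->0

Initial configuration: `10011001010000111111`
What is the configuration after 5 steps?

11001100110000100000

step 1: 11001100001000000000
step 2: 01100110000100000000
step 3: 00110011000010000000
step 4: 10011001100001000000
step 5: 11001100110000100000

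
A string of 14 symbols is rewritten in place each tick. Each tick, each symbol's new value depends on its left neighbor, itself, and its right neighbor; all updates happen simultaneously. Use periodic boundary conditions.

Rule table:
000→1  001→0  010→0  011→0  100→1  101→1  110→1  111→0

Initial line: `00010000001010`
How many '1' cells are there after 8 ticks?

6

11001111100101
01100000110010
00111110011001
10000011001100
01111001100110
00001100110011
11100110011001
00110011001100
count of 1: 6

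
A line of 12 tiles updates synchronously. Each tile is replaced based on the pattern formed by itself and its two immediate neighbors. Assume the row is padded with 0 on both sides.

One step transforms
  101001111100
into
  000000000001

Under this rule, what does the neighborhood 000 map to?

At position 11 the neighborhood is 000; the next row has 1 there.

1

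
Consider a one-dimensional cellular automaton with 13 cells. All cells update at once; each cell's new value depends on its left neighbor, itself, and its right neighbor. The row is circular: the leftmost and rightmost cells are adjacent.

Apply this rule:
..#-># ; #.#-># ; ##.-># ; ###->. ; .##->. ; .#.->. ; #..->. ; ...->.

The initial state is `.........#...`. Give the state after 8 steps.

.#...........

........#....
.......#.....
......#......
.....#.......
....#........
...#.........
..#..........
.#...........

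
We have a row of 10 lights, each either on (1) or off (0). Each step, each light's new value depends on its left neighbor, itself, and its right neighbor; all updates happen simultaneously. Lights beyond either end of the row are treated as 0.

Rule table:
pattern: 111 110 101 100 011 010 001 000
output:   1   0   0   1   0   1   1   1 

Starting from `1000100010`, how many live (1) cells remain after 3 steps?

1111111111
0111111110
1011111101
count of 1: 8

8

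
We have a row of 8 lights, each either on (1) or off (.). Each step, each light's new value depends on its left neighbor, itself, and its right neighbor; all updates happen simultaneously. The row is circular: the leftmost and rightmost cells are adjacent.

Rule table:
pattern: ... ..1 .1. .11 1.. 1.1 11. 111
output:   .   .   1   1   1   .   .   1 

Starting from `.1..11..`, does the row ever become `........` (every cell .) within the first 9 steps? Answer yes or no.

no

.11.1.1.
.1..1.11
.11.1.1.  (repeats step 1; period 2)
step 9: .11.1.1.
step 9 is .11.1.1., still not uniform .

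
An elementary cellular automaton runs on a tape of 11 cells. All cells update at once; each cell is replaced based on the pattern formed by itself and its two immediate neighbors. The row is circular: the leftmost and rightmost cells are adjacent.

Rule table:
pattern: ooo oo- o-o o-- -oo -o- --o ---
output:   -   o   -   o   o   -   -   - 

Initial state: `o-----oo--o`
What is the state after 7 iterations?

oo----ooo-o
-oo---o-o-o
-ooo-------
-o-oo------
---ooo-----
---o-oo----
-----ooo---

-----ooo---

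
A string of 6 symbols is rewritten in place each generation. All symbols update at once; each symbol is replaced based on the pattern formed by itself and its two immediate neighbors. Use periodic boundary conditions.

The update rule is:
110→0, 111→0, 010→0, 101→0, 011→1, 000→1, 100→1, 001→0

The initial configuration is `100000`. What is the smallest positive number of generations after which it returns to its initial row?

15

generation 1: 011110
generation 2: 010001
generation 3: 001100
generation 4: 101011
generation 5: 000010
generation 6: 111001
generation 7: 000101
generation 8: 110000
generation 9: 101110
generation 10: 001000
generation 11: 100111
generation 12: 010100
generation 13: 000011
generation 14: 111010
generation 15: 100000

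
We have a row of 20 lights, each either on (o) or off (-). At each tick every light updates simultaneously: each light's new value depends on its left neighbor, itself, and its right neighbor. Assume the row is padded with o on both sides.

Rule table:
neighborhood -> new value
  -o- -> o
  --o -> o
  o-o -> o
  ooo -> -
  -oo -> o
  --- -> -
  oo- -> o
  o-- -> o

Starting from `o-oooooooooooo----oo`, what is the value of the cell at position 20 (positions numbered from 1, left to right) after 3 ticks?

-

tick 1: ooo----------oo--oo-
tick 2: --oo--------oooooooo
tick 3: ooooo------oo-------
position 20 holds -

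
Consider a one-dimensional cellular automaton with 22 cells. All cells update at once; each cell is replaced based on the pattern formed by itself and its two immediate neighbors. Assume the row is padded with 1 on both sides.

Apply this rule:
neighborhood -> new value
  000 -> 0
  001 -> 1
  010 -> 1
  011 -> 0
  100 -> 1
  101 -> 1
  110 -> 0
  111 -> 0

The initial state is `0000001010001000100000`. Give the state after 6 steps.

0100100000100010001010

step 1: 1000011111011101110001
step 2: 0100100000100010001010
step 3: 1111110001110111011111
step 4: 0000001010001000100000  (repeats step 0; period 4)
step 6: 0100100000100010001010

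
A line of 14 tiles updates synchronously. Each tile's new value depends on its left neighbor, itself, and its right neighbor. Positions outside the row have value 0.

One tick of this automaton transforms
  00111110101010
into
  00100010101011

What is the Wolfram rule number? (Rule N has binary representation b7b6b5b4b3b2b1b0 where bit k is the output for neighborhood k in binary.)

92

position 3: 111 → 0  (bit 7 = 0)
position 6: 110 → 1  (bit 6 = 1)
position 7: 101 → 0  (bit 5 = 0)
position 13: 100 → 1  (bit 4 = 1)
position 2: 011 → 1  (bit 3 = 1)
position 8: 010 → 1  (bit 2 = 1)
position 1: 001 → 0  (bit 1 = 0)
position 0: 000 → 0  (bit 0 = 0)
bits b7..b0 = 01011100 = 92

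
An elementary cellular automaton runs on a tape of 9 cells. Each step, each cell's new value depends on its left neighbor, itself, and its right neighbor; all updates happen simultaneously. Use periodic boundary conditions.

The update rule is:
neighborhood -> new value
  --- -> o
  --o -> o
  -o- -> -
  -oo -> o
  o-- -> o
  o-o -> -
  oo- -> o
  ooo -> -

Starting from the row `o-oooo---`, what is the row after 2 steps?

oo-ooo--o

--o--oooo
oo-ooo--o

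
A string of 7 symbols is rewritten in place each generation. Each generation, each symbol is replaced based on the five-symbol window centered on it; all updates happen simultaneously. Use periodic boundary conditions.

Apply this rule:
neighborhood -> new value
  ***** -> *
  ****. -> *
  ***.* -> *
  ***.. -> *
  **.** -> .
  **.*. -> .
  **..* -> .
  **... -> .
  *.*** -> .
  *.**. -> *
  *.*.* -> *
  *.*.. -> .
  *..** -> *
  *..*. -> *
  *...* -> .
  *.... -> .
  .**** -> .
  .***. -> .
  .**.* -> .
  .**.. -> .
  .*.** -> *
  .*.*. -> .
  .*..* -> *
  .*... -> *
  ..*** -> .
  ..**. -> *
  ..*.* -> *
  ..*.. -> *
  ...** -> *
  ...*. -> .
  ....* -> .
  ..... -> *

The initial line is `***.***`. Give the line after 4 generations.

***...*
.**..*.
**..***
**.*..*

**.*..*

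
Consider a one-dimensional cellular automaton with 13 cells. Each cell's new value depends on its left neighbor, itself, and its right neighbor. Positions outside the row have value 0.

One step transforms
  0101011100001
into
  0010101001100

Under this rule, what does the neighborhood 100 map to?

At position 8 the neighborhood is 100; the next row has 0 there.

0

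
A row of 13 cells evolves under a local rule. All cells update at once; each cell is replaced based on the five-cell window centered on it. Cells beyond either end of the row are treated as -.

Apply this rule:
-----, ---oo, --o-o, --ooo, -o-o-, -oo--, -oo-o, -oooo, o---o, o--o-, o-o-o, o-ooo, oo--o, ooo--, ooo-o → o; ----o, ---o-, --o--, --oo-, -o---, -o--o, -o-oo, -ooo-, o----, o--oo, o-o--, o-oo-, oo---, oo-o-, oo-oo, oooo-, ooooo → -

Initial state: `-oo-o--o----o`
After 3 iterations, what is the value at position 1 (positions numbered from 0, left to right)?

iteration 1: o-o---o------
iteration 2: oo--o----oooo
iteration 3: -ooo----ooo-o
position 1 holds o

o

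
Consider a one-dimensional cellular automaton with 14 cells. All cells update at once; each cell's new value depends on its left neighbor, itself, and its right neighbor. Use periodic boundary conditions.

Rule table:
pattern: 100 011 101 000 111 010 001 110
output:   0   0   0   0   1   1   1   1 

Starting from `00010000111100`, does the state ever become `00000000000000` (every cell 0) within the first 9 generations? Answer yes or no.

no

generation 1: 00110001011100
generation 2: 01010011001100
generation 3: 11010101010100
generation 4: 01010101010101
generation 5: 01010101010101  (fixed point — unchanged through generation 9)
generation 9 is 01010101010101, still not uniform 0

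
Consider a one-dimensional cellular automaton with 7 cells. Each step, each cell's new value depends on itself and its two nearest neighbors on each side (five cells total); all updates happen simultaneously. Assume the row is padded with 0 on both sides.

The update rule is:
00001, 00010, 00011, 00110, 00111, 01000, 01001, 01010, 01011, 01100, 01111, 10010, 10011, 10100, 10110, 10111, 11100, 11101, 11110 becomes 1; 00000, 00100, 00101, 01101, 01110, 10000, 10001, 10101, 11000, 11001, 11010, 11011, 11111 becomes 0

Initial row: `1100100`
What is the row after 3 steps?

0101101

1101010
1000111
0101101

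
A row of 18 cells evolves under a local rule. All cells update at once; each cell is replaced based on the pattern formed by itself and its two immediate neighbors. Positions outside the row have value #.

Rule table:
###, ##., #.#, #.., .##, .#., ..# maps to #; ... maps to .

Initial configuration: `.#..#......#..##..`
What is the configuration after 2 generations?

######....########
#######..#########

#######..#########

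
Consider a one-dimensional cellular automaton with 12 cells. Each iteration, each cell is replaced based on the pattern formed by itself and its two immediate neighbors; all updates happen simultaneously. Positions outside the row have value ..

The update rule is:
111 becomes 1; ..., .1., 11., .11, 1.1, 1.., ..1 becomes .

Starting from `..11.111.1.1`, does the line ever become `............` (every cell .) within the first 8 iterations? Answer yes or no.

......1.....
............
all cells are . at iteration 2

yes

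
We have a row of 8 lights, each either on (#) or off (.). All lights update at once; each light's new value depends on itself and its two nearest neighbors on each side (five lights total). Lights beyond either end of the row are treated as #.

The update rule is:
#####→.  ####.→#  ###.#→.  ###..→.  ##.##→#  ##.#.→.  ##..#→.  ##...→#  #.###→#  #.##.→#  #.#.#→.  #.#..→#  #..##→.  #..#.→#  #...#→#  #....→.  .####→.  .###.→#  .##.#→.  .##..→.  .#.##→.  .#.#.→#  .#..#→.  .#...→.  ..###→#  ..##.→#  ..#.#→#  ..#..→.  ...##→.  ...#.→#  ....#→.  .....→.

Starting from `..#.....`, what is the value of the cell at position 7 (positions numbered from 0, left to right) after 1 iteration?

.#......
position 7 holds .

.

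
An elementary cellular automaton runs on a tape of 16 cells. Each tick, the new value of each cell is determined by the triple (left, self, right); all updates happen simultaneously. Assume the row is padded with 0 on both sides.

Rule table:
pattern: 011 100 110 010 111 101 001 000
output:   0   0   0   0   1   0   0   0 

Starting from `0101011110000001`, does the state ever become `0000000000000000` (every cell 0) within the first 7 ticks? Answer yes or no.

yes

0000001100000000
0000000000000000
all cells are 0 at tick 2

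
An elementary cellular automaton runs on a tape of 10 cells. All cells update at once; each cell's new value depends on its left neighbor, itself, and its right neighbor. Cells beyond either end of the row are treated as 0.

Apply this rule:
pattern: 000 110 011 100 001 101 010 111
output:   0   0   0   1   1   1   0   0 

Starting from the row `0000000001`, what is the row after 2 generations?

0000000101

0000000010
0000000101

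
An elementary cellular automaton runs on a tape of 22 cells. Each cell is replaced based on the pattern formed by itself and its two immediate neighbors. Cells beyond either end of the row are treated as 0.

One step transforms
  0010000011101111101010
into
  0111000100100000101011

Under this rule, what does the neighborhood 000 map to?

0

At position 0 the neighborhood is 000; the next row has 0 there.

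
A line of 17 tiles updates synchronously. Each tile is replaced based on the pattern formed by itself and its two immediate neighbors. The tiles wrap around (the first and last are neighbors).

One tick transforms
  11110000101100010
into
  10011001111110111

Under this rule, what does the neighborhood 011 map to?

1

At position 0 the neighborhood is 011; the next row has 1 there.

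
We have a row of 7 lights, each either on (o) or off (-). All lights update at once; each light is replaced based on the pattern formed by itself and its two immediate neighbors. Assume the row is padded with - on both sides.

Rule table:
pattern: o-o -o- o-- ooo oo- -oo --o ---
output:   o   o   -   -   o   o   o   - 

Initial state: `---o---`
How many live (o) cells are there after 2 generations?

generation 1: --oo---
generation 2: -ooo---
count of o: 3

3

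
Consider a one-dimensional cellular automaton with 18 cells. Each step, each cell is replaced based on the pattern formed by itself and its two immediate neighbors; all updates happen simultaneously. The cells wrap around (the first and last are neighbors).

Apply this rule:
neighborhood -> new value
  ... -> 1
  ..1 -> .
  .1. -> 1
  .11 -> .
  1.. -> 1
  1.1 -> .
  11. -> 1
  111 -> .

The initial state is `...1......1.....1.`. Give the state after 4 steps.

11.111111.11111.11
.1......1.....1...
.111111.11111.1111
......1.....1....1

......1.....1....1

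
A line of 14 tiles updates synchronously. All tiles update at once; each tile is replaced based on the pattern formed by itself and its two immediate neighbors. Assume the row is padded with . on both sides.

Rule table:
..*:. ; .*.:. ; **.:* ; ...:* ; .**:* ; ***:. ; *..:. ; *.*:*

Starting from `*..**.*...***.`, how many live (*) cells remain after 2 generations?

generation 1: ...***..*.*.*.
generation 2: **.*.*...*.*..
count of *: 6

6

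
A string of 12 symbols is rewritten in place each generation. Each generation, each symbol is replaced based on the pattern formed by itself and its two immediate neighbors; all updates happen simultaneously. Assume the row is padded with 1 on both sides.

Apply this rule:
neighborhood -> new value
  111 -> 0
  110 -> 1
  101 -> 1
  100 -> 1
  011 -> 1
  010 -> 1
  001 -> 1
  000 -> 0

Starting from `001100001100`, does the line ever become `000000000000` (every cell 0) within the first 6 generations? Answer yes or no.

111110011111
000011110000
100110011001
111111111111
000000000000
all cells are 0 at generation 5

yes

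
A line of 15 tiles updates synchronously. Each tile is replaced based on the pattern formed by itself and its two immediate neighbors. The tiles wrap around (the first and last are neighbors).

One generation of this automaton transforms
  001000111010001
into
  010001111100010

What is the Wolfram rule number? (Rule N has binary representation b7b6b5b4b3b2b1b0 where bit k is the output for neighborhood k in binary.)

234

position 7: 111 → 1  (bit 7 = 1)
position 8: 110 → 1  (bit 6 = 1)
position 9: 101 → 1  (bit 5 = 1)
position 0: 100 → 0  (bit 4 = 0)
position 6: 011 → 1  (bit 3 = 1)
position 2: 010 → 0  (bit 2 = 0)
position 1: 001 → 1  (bit 1 = 1)
position 4: 000 → 0  (bit 0 = 0)
bits b7..b0 = 11101010 = 234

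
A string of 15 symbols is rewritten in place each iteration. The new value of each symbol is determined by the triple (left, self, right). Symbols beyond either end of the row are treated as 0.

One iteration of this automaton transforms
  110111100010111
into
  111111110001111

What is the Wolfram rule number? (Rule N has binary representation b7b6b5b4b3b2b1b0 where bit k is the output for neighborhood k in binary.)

248

position 4: 111 → 1  (bit 7 = 1)
position 1: 110 → 1  (bit 6 = 1)
position 2: 101 → 1  (bit 5 = 1)
position 7: 100 → 1  (bit 4 = 1)
position 0: 011 → 1  (bit 3 = 1)
position 10: 010 → 0  (bit 2 = 0)
position 9: 001 → 0  (bit 1 = 0)
position 8: 000 → 0  (bit 0 = 0)
bits b7..b0 = 11111000 = 248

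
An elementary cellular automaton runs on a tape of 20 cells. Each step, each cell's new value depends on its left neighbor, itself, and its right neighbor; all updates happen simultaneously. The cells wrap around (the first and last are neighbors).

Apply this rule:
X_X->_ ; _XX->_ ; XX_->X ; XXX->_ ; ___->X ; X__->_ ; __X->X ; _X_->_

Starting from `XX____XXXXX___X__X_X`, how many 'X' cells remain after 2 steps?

_X_XXX____X_XX__X___
X____X_XXX___X_X__XX
count of X: 9

9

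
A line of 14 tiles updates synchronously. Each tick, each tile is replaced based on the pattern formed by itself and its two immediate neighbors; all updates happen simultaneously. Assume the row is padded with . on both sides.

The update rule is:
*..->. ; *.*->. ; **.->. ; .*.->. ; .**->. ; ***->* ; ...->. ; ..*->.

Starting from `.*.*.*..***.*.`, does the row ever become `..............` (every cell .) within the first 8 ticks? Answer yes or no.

tick 1: .........*....
tick 2: ..............
all cells are . at tick 2

yes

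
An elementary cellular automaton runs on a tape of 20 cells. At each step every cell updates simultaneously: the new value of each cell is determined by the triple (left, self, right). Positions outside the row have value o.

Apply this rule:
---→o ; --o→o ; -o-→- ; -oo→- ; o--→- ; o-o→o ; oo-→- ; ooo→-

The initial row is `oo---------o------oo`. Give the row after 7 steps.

--o---oooooooo--ooo-

step 1: ---oooooooo--ooooo--
step 2: -oo---------o------o
step 3: o---oooooooo--ooooo-
step 4: --oo---------o-----o
step 5: -o---oooooooo--oooo-
step 6: o--oo---------o----o
step 7: --o---oooooooo--ooo-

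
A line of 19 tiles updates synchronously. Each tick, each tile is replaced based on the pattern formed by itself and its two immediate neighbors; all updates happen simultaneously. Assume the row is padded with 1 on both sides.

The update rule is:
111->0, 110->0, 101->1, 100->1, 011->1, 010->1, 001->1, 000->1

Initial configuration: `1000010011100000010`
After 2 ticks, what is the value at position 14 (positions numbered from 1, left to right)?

0

tick 1: 0111111110011111111
tick 2: 1100000001110000000
position 14 holds 0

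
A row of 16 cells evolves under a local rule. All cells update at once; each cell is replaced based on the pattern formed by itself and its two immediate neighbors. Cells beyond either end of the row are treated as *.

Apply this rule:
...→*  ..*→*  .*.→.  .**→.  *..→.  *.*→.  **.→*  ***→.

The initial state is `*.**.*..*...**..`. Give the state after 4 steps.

*..*...*..**.*.*
*.*..**..*.*....
*...*.*.*....***
*.**......***...

*.**......***...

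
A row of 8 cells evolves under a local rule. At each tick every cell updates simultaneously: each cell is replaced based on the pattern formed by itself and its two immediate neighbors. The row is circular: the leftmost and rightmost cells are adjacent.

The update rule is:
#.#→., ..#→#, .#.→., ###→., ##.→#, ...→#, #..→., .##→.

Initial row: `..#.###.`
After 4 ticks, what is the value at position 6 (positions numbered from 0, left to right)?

.

##....#.
.#.###..
#....#.#
#.###...
position 6 holds .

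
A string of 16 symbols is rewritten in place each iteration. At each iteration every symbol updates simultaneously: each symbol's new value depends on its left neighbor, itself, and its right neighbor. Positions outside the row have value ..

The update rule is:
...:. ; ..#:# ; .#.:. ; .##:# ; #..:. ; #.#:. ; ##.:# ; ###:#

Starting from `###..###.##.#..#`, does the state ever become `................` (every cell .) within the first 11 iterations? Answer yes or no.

no

###.####.##...#.
###.####.##..#..
###.####.##.#...
###.####.##.....
###.####.##.....  (fixed point — unchanged through iteration 11)
iteration 11 is ###.####.##....., still not uniform .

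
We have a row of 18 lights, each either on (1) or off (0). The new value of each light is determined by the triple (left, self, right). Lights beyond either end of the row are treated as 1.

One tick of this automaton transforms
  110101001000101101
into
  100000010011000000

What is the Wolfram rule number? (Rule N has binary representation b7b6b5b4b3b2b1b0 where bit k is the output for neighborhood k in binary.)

position 0: 111 → 1  (bit 7 = 1)
position 1: 110 → 0  (bit 6 = 0)
position 2: 101 → 0  (bit 5 = 0)
position 6: 100 → 0  (bit 4 = 0)
position 14: 011 → 0  (bit 3 = 0)
position 3: 010 → 0  (bit 2 = 0)
position 7: 001 → 1  (bit 1 = 1)
position 10: 000 → 1  (bit 0 = 1)
bits b7..b0 = 10000011 = 131

131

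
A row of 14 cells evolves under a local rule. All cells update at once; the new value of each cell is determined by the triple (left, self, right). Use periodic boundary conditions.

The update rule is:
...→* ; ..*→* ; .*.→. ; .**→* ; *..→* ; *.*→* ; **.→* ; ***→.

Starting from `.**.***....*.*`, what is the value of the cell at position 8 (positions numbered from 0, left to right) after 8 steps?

*****.*****.*.
*...***...**.*
*****.********
....***.......
*****.********  (repeats step 3; period 2)
step 8: ....***.......
position 8 holds .

.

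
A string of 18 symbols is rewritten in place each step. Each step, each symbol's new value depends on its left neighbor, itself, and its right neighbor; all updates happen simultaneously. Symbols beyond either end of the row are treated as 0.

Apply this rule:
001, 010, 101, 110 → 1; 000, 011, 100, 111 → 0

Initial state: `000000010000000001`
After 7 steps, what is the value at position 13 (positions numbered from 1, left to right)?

000000110000000011
000001010000000101
000011110000001111
000100010000010001
001100110000110011
010101010001010101
111111110011111111
position 13 holds 1

1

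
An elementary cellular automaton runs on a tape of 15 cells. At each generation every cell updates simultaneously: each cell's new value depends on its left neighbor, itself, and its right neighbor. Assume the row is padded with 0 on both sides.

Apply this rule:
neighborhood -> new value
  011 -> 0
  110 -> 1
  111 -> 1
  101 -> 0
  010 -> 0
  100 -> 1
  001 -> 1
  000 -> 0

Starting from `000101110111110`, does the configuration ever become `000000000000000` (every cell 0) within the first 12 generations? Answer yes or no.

no

generation 1: 001000110011111
generation 2: 010101011101111
generation 3: 100000001100111
generation 4: 010000010111011
generation 5: 101000100011001
generation 6: 000101010101110
generation 7: 001000000000111
generation 8: 010100000001011
generation 9: 100010000010001
generation 10: 010101000101010
generation 11: 100000101000001
generation 12: 010001000100010
generation 12 is 010001000100010, still not uniform 0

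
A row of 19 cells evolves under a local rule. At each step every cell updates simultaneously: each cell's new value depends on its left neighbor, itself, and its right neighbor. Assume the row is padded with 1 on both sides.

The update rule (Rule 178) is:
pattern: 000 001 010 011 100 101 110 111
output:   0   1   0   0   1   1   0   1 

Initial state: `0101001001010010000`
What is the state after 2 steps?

1010110110101101001
0101001001010010110

0101001001010010110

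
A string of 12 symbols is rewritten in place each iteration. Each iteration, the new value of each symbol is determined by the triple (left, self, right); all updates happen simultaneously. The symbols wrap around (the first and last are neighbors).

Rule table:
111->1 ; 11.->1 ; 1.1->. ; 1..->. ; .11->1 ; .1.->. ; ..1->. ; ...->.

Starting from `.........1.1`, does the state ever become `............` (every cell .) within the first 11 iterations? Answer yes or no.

iteration 1: ............
all cells are . at iteration 1

yes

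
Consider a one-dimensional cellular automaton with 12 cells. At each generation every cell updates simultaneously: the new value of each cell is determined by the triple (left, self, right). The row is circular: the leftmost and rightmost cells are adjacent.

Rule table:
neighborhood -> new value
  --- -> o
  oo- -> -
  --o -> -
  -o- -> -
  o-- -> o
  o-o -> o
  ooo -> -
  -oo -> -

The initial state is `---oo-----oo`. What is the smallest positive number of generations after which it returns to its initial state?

24

oo---oooo---
--oo-----oo-
o---oooo---o
-oo-----oo--
---oooo---oo
oo-----oo---
--oooo---oo-
o-----oo---o
-oooo---oo--
-----oo---oo
oooo---oo---
----oo---oo-
ooo---oo---o
---oo---oo--
oo---oo---oo
--oo---oo---
o---oo---ooo
-oo---oo----
---oo---oooo
oo---oo-----
--oo---oooo-
o---oo-----o
-oo---oooo--
---oo-----oo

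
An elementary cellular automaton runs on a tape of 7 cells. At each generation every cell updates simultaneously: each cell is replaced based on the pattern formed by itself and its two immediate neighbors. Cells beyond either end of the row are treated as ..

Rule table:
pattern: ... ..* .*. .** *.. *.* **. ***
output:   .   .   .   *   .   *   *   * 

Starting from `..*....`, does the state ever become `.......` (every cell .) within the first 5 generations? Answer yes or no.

yes

.......
all cells are . at generation 1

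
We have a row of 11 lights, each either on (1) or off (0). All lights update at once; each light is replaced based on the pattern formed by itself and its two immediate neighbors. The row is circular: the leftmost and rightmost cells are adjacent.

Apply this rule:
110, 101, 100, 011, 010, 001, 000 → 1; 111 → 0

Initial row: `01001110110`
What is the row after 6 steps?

11111011111
00001110000
11111011111  (repeats step 1; period 2)
step 6: 00001110000

00001110000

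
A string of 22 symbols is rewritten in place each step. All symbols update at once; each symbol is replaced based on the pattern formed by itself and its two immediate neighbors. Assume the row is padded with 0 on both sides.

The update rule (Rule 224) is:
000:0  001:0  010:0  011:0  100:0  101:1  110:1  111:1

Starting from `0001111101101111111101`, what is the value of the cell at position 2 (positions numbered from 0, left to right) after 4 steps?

0

step 1: 0000111110110111111110
step 2: 0000011111011011111110
step 3: 0000001111101101111110
step 4: 0000000111110110111110
position 2 holds 0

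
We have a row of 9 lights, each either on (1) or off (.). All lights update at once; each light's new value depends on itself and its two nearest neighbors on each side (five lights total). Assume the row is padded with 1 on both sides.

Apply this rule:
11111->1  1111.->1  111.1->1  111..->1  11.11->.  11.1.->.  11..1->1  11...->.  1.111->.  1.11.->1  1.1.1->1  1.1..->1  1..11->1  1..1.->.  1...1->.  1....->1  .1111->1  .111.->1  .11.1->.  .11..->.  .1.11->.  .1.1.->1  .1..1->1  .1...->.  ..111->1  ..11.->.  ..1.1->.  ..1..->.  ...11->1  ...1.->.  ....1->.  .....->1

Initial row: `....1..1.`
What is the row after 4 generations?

.1..11..1

generation 1: .1...1...
generation 2: .1......1
generation 3: .1.111.11
generation 4: .1..11..1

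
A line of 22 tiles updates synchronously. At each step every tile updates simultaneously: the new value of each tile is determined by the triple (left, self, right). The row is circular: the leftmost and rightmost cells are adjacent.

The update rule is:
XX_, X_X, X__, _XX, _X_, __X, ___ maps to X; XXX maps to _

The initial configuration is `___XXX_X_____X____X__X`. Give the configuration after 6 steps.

XXXX_XXXXXXXXXXXXXXXXX
___XXX________________
XXXX_XXXXXXXXXXXXXXXXX  (repeats step 1; period 2)
step 6: ___XXX________________

___XXX________________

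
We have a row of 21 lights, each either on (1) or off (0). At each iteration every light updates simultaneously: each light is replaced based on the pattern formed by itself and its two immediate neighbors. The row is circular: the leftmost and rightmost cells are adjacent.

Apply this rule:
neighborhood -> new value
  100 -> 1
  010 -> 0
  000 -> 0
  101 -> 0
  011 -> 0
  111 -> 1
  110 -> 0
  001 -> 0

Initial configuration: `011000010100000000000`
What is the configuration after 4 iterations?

000000100000010000000

iteration 1: 000100000010000000000
iteration 2: 000010000001000000000
iteration 3: 000001000000100000000
iteration 4: 000000100000010000000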